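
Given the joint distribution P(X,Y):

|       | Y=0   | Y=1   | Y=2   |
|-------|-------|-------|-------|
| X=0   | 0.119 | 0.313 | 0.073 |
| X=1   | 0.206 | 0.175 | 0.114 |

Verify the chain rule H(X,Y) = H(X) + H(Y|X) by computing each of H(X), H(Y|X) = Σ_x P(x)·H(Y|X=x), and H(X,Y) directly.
H(X) = 0.9999 bits, H(Y|X) = 1.4324 bits, H(X,Y) = 2.4323 bits

Marginal of X (row sums):
  P(X=0) = 0.119 + 0.313 + 0.073 = 0.505
  P(X=1) = 0.206 + 0.175 + 0.114 = 0.495
H(X) = -[0.505·log₂(0.505) + 0.495·log₂(0.495)]
  = 0.49775 + 0.50218 = 0.9999 bits

H(Y|X) = Σ_x P(x)·H(Y|X=x):
  X=0: P(X=0) = 0.505, P(Y|X=0) = (119/505, 313/505, 73/505) → H(Y|X=0) = 1.32248
  X=1: P(X=1) = 0.495, P(Y|X=1) = (206/495, 35/99, 38/165) → H(Y|X=1) = 1.54456
H(Y|X) = 0.505·1.32248 + 0.495·1.54456 = 1.4324 bits

H(X,Y) = -Σ_{x,y} P(x,y) log₂ P(x,y). Per-cell terms -P(x,y)·log₂P(x,y):
  X=0: 0.36545, 0.52451, 0.27565
  X=1: 0.46953, 0.44005, 0.35715
Sum of the 6 terms: H(X,Y) = 2.4323 bits

Chain rule check:
  H(X) + H(Y|X) = 0.9999 + 1.4324 = 2.4323 bits
  H(X,Y) = 2.4323 bits
✓ Chain rule verified.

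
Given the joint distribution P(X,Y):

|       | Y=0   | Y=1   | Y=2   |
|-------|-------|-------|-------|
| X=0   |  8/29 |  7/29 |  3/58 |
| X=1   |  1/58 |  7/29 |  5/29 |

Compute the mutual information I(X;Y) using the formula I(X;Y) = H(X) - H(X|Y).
0.2342 bits

I(X;Y) = H(X) - H(X|Y)

Marginal of X (row sums):
  P(X=0) = 8/29 + 7/29 + 3/58 = 33/58
  P(X=1) = 1/58 + 7/29 + 5/29 = 25/58
H(X) = -[(33/58)·log₂(33/58) + (25/58)·log₂(25/58)]
  = 0.46290 + 0.52333 = 0.98623 bits

Marginal of Y (column sums):
  P(Y=0) = 8/29 + 1/58 = 17/58
  P(Y=1) = 7/29 + 7/29 = 14/29
  P(Y=2) = 3/58 + 5/29 = 13/58
H(X|Y) = Σ_y P(y)·H(X|Y=y):
  Y=0: P(Y=0) = 17/58, P(X|Y=0) = (16/17, 1/17) → H(X|Y=0) = 0.32276
  Y=1: P(Y=1) = 14/29, P(X|Y=1) = (1/2, 1/2) → H(X|Y=1) = 1.00000
  Y=2: P(Y=2) = 13/58, P(X|Y=2) = (3/13, 10/13) → H(X|Y=2) = 0.77935
H(X|Y) = (17/58)·0.32276 + (14/29)·1.00000 + (13/58)·0.77935 = 0.75204 bits

I(X;Y) = H(X) - H(X|Y) = 0.98623 - 0.75204 = 0.2342 bits

Cross-check via I(X;Y) = H(X) + H(Y) - H(X,Y): computing H(Y) from the column sums and H(X,Y) from the 6 cells in the same way gives H(Y) = 1.50973 bits and H(X,Y) = 2.26177 bits, so
I(X;Y) = 0.98623 + 1.50973 - 2.26177 = 0.2342 bits ✓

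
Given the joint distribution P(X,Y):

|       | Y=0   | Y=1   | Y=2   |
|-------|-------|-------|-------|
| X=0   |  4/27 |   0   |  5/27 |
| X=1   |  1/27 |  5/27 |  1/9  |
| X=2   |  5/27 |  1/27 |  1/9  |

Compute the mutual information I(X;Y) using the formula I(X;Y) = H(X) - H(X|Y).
0.3093 bits

I(X;Y) = H(X) - H(X|Y)

Marginal of X (row sums):
  P(X=0) = 4/27 + 0 + 5/27 = 1/3
  P(X=1) = 1/27 + 5/27 + 1/9 = 1/3
  P(X=2) = 5/27 + 1/27 + 1/9 = 1/3
H(X) = -[(1/3)·log₂(1/3) + (1/3)·log₂(1/3) + (1/3)·log₂(1/3)]
  = 0.52832 + 0.52832 + 0.52832 = 1.5850 bits

Marginal of Y (column sums):
  P(Y=0) = 4/27 + 1/27 + 5/27 = 10/27
  P(Y=1) = 0 + 5/27 + 1/27 = 2/9
  P(Y=2) = 5/27 + 1/9 + 1/9 = 11/27
H(X|Y) = Σ_y P(y)·H(X|Y=y):
  Y=0: P(Y=0) = 10/27, P(X|Y=0) = (2/5, 1/10, 1/2) → H(X|Y=0) = 1.36096
  Y=1: P(Y=1) = 2/9, P(X|Y=1) = (0, 5/6, 1/6) → H(X|Y=1) = 0.65002
  Y=2: P(Y=2) = 11/27, P(X|Y=2) = (5/11, 3/11, 3/11) → H(X|Y=2) = 1.53948
H(X|Y) = (10/27)·1.36096 + (2/9)·0.65002 + (11/27)·1.53948 = 1.2757 bits

I(X;Y) = H(X) - H(X|Y) = 1.5850 - 1.2757 = 0.3093 bits

Cross-check via I(X;Y) = H(X) + H(Y) - H(X,Y): computing H(Y) from the column sums and H(X,Y) from the 9 cells in the same way gives H(Y) = 1.5407 bits and H(X,Y) = 2.8164 bits, so
I(X;Y) = 1.5850 + 1.5407 - 2.8164 = 0.3093 bits ✓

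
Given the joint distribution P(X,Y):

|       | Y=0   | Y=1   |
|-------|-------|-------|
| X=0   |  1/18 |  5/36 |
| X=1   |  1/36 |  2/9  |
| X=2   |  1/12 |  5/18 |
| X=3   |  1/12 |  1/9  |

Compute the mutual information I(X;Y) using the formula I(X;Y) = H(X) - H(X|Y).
0.0446 bits

I(X;Y) = H(X) - H(X|Y)

Marginal of X (row sums):
  P(X=0) = 1/18 + 5/36 = 7/36
  P(X=1) = 1/36 + 2/9 = 1/4
  P(X=2) = 1/12 + 5/18 = 13/36
  P(X=3) = 1/12 + 1/9 = 7/36
H(X) = -[(7/36)·log₂(7/36) + (1/4)·log₂(1/4) + (13/36)·log₂(13/36) + (7/36)·log₂(7/36)]
  = 0.4594 + 0.5000 + 0.5306 + 0.4594 = 1.9494 bits

Marginal of Y (column sums):
  P(Y=0) = 1/18 + 1/36 + 1/12 + 1/12 = 1/4
  P(Y=1) = 5/36 + 2/9 + 5/18 + 1/9 = 3/4
H(X|Y) = Σ_y P(y)·H(X|Y=y):
  Y=0: P(Y=0) = 1/4, P(X|Y=0) = (2/9, 1/9, 1/3, 1/3) → H(X|Y=0) = 1.8911
  Y=1: P(Y=1) = 3/4, P(X|Y=1) = (5/27, 8/27, 10/27, 4/27) → H(X|Y=1) = 1.9094
H(X|Y) = (1/4)·1.8911 + (3/4)·1.9094 = 1.9048 bits

I(X;Y) = H(X) - H(X|Y) = 1.9494 - 1.9048 = 0.0446 bits

Cross-check via I(X;Y) = H(X) + H(Y) - H(X,Y): computing H(Y) from the column sums and H(X,Y) from the 8 cells in the same way gives H(Y) = 0.8113 bits and H(X,Y) = 2.7161 bits, so
I(X;Y) = 1.9494 + 0.8113 - 2.7161 = 0.0446 bits ✓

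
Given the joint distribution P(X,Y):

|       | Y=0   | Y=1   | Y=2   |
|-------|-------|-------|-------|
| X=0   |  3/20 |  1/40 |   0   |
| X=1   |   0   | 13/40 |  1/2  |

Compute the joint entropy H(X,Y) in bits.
1.5706 bits

H(X,Y) = -Σ_{x,y} P(x,y) log₂ P(x,y). Per-cell terms -P(x,y)·log₂P(x,y):
  X=0: 0.41054, 0.13305, 0.00000
  X=1: 0.00000, 0.52698, 0.50000
  (cells with P = 0 contribute 0)
Sum of the 6 terms: H(X,Y) = 1.5706 bits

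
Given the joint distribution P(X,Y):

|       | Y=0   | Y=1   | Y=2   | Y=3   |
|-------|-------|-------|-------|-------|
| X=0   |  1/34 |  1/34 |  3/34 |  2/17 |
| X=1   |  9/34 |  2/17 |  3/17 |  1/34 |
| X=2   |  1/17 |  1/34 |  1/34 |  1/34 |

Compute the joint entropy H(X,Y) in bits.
3.1229 bits

H(X,Y) = -Σ_{x,y} P(x,y) log₂ P(x,y). Per-cell terms -P(x,y)·log₂P(x,y):
  X=0: 0.14963, 0.14963, 0.30904, 0.36323
  X=1: 0.50758, 0.36323, 0.44162, 0.14963
  X=2: 0.24044, 0.14963, 0.14963, 0.14963
Sum of the 12 terms: H(X,Y) = 3.1229 bits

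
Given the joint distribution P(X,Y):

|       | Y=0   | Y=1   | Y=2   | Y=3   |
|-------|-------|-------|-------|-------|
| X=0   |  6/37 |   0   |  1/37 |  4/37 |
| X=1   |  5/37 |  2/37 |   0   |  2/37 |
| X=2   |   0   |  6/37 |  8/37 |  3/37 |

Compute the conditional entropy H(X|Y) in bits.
0.9656 bits

H(X|Y) = H(X,Y) - H(Y)

H(X,Y) = -Σ_{x,y} P(x,y) log₂ P(x,y). Per-cell terms -P(x,y)·log₂P(x,y):
  X=0: 0.4256, 0.0000, 0.1408, 0.3470
  X=1: 0.3902, 0.2275, 0.0000, 0.2275
  X=2: 0.0000, 0.4256, 0.4777, 0.2939
  (cells with P = 0 contribute 0)
Sum of the 12 terms: H(X,Y) = 2.9558 bits

Marginal of Y (column sums):
  P(Y=0) = 6/37 + 5/37 + 0 = 11/37
  P(Y=1) = 0 + 2/37 + 6/37 = 8/37
  P(Y=2) = 1/37 + 0 + 8/37 = 9/37
  P(Y=3) = 4/37 + 2/37 + 3/37 = 9/37
H(Y) = -[(11/37)·log₂(11/37) + (8/37)·log₂(8/37) + (9/37)·log₂(9/37) + (9/37)·log₂(9/37)]
  = 0.5203 + 0.4777 + 0.4961 + 0.4961 = 1.9902 bits

H(X|Y) = H(X,Y) - H(Y) = 2.9558 - 1.9902 = 0.9656 bits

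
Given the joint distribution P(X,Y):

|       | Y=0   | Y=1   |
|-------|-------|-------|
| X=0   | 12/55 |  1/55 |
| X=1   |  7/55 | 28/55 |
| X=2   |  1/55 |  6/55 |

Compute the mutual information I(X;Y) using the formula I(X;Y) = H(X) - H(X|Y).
0.3185 bits

I(X;Y) = H(X) - H(X|Y)

Marginal of X (row sums):
  P(X=0) = 12/55 + 1/55 = 13/55
  P(X=1) = 7/55 + 28/55 = 7/11
  P(X=2) = 1/55 + 6/55 = 7/55
H(X) = -[(13/55)·log₂(13/55) + (7/11)·log₂(7/11) + (7/55)·log₂(7/55)]
  = 0.49185 + 0.41496 + 0.37851 = 1.2853 bits

Marginal of Y (column sums):
  P(Y=0) = 12/55 + 7/55 + 1/55 = 4/11
  P(Y=1) = 1/55 + 28/55 + 6/55 = 7/11
H(X|Y) = Σ_y P(y)·H(X|Y=y):
  Y=0: P(Y=0) = 4/11, P(X|Y=0) = (3/5, 7/20, 1/20) → H(X|Y=0) = 1.18838
  Y=1: P(Y=1) = 7/11, P(X|Y=1) = (1/35, 4/5, 6/35) → H(X|Y=1) = 0.84026
H(X|Y) = (4/11)·1.18838 + (7/11)·0.84026 = 0.9668 bits

I(X;Y) = H(X) - H(X|Y) = 1.2853 - 0.9668 = 0.3185 bits

Cross-check via I(X;Y) = H(X) + H(Y) - H(X,Y): computing H(Y) from the column sums and H(X,Y) from the 6 cells in the same way gives H(Y) = 0.9457 bits and H(X,Y) = 1.9125 bits, so
I(X;Y) = 1.2853 + 0.9457 - 1.9125 = 0.3185 bits ✓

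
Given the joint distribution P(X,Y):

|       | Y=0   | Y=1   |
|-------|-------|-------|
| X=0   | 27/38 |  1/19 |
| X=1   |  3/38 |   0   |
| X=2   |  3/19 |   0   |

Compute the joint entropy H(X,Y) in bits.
1.2835 bits

H(X,Y) = -Σ_{x,y} P(x,y) log₂ P(x,y). Per-cell terms -P(x,y)·log₂P(x,y):
  X=0: 0.350318, 0.223575
  X=1: 0.289181, 0.000000
  X=2: 0.420468, 0.000000
  (cells with P = 0 contribute 0)
Sum of the 6 terms: H(X,Y) = 1.2835 bits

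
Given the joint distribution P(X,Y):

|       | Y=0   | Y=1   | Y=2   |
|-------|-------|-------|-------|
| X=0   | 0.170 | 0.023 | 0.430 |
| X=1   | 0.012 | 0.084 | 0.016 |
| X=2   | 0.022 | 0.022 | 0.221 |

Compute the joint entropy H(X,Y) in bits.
2.2791 bits

H(X,Y) = -Σ_{x,y} P(x,y) log₂ P(x,y). Per-cell terms -P(x,y)·log₂P(x,y):
  X=0: 0.43459, 0.12517, 0.52356
  X=1: 0.07657, 0.30017, 0.09545
  X=2: 0.12114, 0.12114, 0.48131
Sum of the 9 terms: H(X,Y) = 2.2791 bits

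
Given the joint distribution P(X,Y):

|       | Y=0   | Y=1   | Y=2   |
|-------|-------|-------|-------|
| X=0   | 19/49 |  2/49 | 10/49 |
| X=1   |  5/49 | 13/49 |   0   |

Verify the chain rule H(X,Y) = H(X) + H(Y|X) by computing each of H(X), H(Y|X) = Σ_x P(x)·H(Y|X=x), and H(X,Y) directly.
H(X) = 0.9486 bits, H(Y|X) = 1.0815 bits, H(X,Y) = 2.0301 bits

Marginal of X (row sums):
  P(X=0) = 19/49 + 2/49 + 10/49 = 31/49
  P(X=1) = 5/49 + 13/49 + 0 = 18/49
H(X) = -[(31/49)·log₂(31/49) + (18/49)·log₂(18/49)]
  = 0.41788 + 0.53074 = 0.9486 bits

H(Y|X) = Σ_x P(x)·H(Y|X=x):
  X=0: P(X=0) = 31/49, P(Y|X=0) = (19/31, 2/31, 10/31) → H(Y|X=0) = 1.21452
  X=1: P(X=1) = 18/49, P(Y|X=1) = (5/18, 13/18, 0) → H(Y|X=1) = 0.85241
H(Y|X) = (31/49)·1.21452 + (18/49)·0.85241 = 1.0815 bits

H(X,Y) = -Σ_{x,y} P(x,y) log₂ P(x,y). Per-cell terms -P(x,y)·log₂P(x,y):
  X=0: 0.52998, 0.18836, 0.46791
  X=1: 0.33600, 0.50787, 0.00000
  (cells with P = 0 contribute 0)
Sum of the 6 terms: H(X,Y) = 2.0301 bits

Chain rule check:
  H(X) + H(Y|X) = 0.9486 + 1.0815 = 2.0301 bits
  H(X,Y) = 2.0301 bits
✓ Chain rule verified.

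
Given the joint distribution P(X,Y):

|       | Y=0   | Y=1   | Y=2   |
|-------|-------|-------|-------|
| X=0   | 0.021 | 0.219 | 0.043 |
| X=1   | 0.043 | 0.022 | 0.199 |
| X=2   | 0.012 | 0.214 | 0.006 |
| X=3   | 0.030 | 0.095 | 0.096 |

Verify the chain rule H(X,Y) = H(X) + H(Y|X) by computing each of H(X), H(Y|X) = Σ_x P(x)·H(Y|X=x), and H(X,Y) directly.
H(X) = 1.9929 bits, H(Y|X) = 0.9748 bits, H(X,Y) = 2.9677 bits

Marginal of X (row sums):
  P(X=0) = 0.021 + 0.219 + 0.043 = 0.283
  P(X=1) = 0.043 + 0.022 + 0.199 = 0.264
  P(X=2) = 0.012 + 0.214 + 0.006 = 0.232
  P(X=3) = 0.030 + 0.095 + 0.096 = 0.221
H(X) = -[0.283·log₂(0.283) + 0.264·log₂(0.264) + 0.232·log₂(0.232) + 0.221·log₂(0.221)]
  = 0.5154 + 0.5072 + 0.4890 + 0.4813 = 1.9929 bits

H(Y|X) = Σ_x P(x)·H(Y|X=x):
  X=0: P(X=0) = 0.283, P(Y|X=0) = (21/283, 219/283, 43/283) → H(Y|X=0) = 0.9777
  X=1: P(X=1) = 0.264, P(Y|X=1) = (43/264, 1/12, 199/264) → H(Y|X=1) = 1.0326
  X=2: P(X=2) = 0.232, P(Y|X=2) = (3/58, 107/116, 3/116) → H(Y|X=2) = 0.4649
  X=3: P(X=3) = 0.221, P(Y|X=3) = (30/221, 95/221, 96/221) → H(Y|X=3) = 1.4372
H(Y|X) = 0.283·0.9777 + 0.264·1.0326 + 0.232·0.4649 + 0.221·1.4372 = 0.9748 bits

H(X,Y) = -Σ_{x,y} P(x,y) log₂ P(x,y). Per-cell terms -P(x,y)·log₂P(x,y):
  X=0: 0.1170, 0.4798, 0.1952
  X=1: 0.1952, 0.1211, 0.4635
  X=2: 0.0766, 0.4760, 0.0443
  X=3: 0.1518, 0.3226, 0.3246
Sum of the 12 terms: H(X,Y) = 2.9677 bits

Chain rule check:
  H(X) + H(Y|X) = 1.9929 + 0.9748 = 2.9677 bits
  H(X,Y) = 2.9677 bits
✓ Chain rule verified.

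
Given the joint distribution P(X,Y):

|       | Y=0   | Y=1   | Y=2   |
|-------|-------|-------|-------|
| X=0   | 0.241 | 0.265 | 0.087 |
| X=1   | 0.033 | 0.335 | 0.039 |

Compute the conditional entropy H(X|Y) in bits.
0.8520 bits

H(X|Y) = H(X,Y) - H(Y)

H(X,Y) = -Σ_{x,y} P(x,y) log₂ P(x,y). Per-cell terms -P(x,y)·log₂P(x,y):
  X=0: 0.494748, 0.507723, 0.306487
  X=1: 0.162406, 0.528552, 0.182535
Sum of the 6 terms: H(X,Y) = 2.182451 bits

Marginal of Y (column sums):
  P(Y=0) = 0.241 + 0.033 = 0.274
  P(Y=1) = 0.265 + 0.335 = 0.600
  P(Y=2) = 0.087 + 0.039 = 0.126
H(Y) = -[0.274·log₂(0.274) + 0.600·log₂(0.600) + 0.126·log₂(0.126)]
  = 0.511764 + 0.442179 + 0.376552 = 1.330495 bits

H(X|Y) = H(X,Y) - H(Y) = 2.182451 - 1.330495 = 0.8520 bits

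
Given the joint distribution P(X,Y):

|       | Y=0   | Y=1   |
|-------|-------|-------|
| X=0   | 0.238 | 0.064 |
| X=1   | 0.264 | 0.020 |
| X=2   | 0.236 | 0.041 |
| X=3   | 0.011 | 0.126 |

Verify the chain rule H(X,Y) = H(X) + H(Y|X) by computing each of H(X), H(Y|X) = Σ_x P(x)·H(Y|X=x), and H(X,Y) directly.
H(X) = 1.9433 bits, H(Y|X) = 0.5522 bits, H(X,Y) = 2.4955 bits

Marginal of X (row sums):
  P(X=0) = 0.238 + 0.064 = 0.302
  P(X=1) = 0.264 + 0.020 = 0.284
  P(X=2) = 0.236 + 0.041 = 0.277
  P(X=3) = 0.011 + 0.126 = 0.137
H(X) = -[0.302·log₂(0.302) + 0.284·log₂(0.284) + 0.277·log₂(0.277) + 0.137·log₂(0.137)]
  = 0.52167 + 0.51575 + 0.51302 + 0.39288 = 1.9433 bits

H(Y|X) = Σ_x P(x)·H(Y|X=x):
  X=0: P(X=0) = 0.302, P(Y|X=0) = (119/151, 32/151) → H(Y|X=0) = 0.74514
  X=1: P(X=1) = 0.284, P(Y|X=1) = (66/71, 5/71) → H(Y|X=1) = 0.36750
  X=2: P(X=2) = 0.277, P(Y|X=2) = (236/277, 41/277) → H(Y|X=2) = 0.60485
  X=3: P(X=3) = 0.137, P(Y|X=3) = (11/137, 126/137) → H(Y|X=3) = 0.40321
H(Y|X) = 0.302·0.74514 + 0.284·0.36750 + 0.277·0.60485 + 0.137·0.40321 = 0.5522 bits

H(X,Y) = -Σ_{x,y} P(x,y) log₂ P(x,y). Per-cell terms -P(x,y)·log₂P(x,y):
  X=0: 0.49289, 0.25381
  X=1: 0.50725, 0.11288
  X=2: 0.49162, 0.18894
  X=3: 0.07157, 0.37655
Sum of the 8 terms: H(X,Y) = 2.4955 bits

Chain rule check:
  H(X) + H(Y|X) = 1.9433 + 0.5522 = 2.4955 bits
  H(X,Y) = 2.4955 bits
✓ Chain rule verified.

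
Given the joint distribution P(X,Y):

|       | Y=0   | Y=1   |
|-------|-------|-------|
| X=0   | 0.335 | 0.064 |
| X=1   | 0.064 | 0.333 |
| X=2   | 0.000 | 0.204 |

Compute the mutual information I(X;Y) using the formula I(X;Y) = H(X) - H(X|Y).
0.4639 bits

I(X;Y) = H(X) - H(X|Y)

Marginal of X (row sums):
  P(X=0) = 0.335 + 0.064 = 0.399
  P(X=1) = 0.064 + 0.333 = 0.397
  P(X=2) = 0.000 + 0.204 = 0.204
H(X) = -[0.399·log₂(0.399) + 0.397·log₂(0.397) + 0.204·log₂(0.204)]
  = 0.528890 + 0.529117 + 0.467845 = 1.52585 bits

Marginal of Y (column sums):
  P(Y=0) = 0.335 + 0.064 + 0.000 = 0.399
  P(Y=1) = 0.064 + 0.333 + 0.204 = 0.601
H(X|Y) = Σ_y P(y)·H(X|Y=y):
  Y=0: P(Y=0) = 0.399, P(X|Y=0) = (335/399, 64/399, 0) → H(X|Y=0) = 0.635268
  Y=1: P(Y=1) = 0.601, P(X|Y=1) = (64/601, 333/601, 204/601) → H(X|Y=1) = 1.345185
H(X|Y) = 0.399·0.635268 + 0.601·1.345185 = 1.06193 bits

I(X;Y) = H(X) - H(X|Y) = 1.52585 - 1.06193 = 0.4639 bits

Cross-check via I(X;Y) = H(X) + H(Y) - H(X,Y): computing H(Y) from the column sums and H(X,Y) from the 6 cells in the same way gives H(Y) = 0.97036 bits and H(X,Y) = 2.03229 bits, so
I(X;Y) = 1.52585 + 0.97036 - 2.03229 = 0.4639 bits ✓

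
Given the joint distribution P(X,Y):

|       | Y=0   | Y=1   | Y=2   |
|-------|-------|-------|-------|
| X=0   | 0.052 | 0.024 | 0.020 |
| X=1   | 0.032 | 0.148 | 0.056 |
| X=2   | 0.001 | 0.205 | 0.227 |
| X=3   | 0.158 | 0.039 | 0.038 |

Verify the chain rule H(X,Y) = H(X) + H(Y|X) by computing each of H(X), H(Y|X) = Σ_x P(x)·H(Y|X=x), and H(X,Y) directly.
H(X) = 1.8300 bits, H(Y|X) = 1.1802 bits, H(X,Y) = 3.0102 bits

Marginal of X (row sums):
  P(X=0) = 0.052 + 0.024 + 0.020 = 0.096
  P(X=1) = 0.032 + 0.148 + 0.056 = 0.236
  P(X=2) = 0.001 + 0.205 + 0.227 = 0.433
  P(X=3) = 0.158 + 0.039 + 0.038 = 0.235
H(X) = -[0.096·log₂(0.096) + 0.236·log₂(0.236) + 0.433·log₂(0.433) + 0.235·log₂(0.235)]
  = 0.32456 + 0.49162 + 0.52287 + 0.49098 = 1.8300 bits

H(Y|X) = Σ_x P(x)·H(Y|X=x):
  X=0: P(X=0) = 0.096, P(Y|X=0) = (13/24, 1/4, 5/24) → H(Y|X=0) = 1.45058
  X=1: P(X=1) = 0.236, P(Y|X=1) = (8/59, 37/59, 14/59) → H(Y|X=1) = 1.30548
  X=2: P(X=2) = 0.433, P(Y|X=2) = (1/433, 205/433, 227/433) → H(Y|X=2) = 1.01938
  X=3: P(X=3) = 0.235, P(Y|X=3) = (158/235, 39/235, 38/235) → H(Y|X=3) = 1.24014
H(Y|X) = 0.096·1.45058 + 0.236·1.30548 + 0.433·1.01938 + 0.235·1.24014 = 1.1802 bits

H(X,Y) = -Σ_{x,y} P(x,y) log₂ P(x,y). Per-cell terms -P(x,y)·log₂P(x,y):
  X=0: 0.22180, 0.12914, 0.11288
  X=1: 0.15891, 0.40794, 0.23287
  X=2: 0.00997, 0.46869, 0.48561
  X=3: 0.42060, 0.18253, 0.17928
Sum of the 12 terms: H(X,Y) = 3.0102 bits

Chain rule check:
  H(X) + H(Y|X) = 1.8300 + 1.1802 = 3.0102 bits
  H(X,Y) = 3.0102 bits
✓ Chain rule verified.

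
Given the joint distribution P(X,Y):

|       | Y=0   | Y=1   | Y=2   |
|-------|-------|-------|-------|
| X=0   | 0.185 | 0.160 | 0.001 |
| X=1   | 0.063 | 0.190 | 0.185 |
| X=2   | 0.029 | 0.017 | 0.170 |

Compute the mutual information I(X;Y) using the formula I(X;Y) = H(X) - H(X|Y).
0.3803 bits

I(X;Y) = H(X) - H(X|Y)

Marginal of X (row sums):
  P(X=0) = 0.185 + 0.160 + 0.001 = 0.346
  P(X=1) = 0.063 + 0.190 + 0.185 = 0.438
  P(X=2) = 0.029 + 0.017 + 0.170 = 0.216
H(X) = -[0.346·log₂(0.346) + 0.438·log₂(0.438) + 0.216·log₂(0.216)]
  = 0.52978 + 0.52166 + 0.47755 = 1.52899 bits

Marginal of Y (column sums):
  P(Y=0) = 0.185 + 0.063 + 0.029 = 0.277
  P(Y=1) = 0.160 + 0.190 + 0.017 = 0.367
  P(Y=2) = 0.001 + 0.185 + 0.170 = 0.356
H(X|Y) = Σ_y P(y)·H(X|Y=y):
  Y=0: P(Y=0) = 0.277, P(X|Y=0) = (185/277, 63/277, 29/277) → H(X|Y=0) = 1.21571
  Y=1: P(Y=1) = 0.367, P(X|Y=1) = (160/367, 190/367, 17/367) → H(X|Y=1) = 1.21918
  Y=2: P(Y=2) = 0.356, P(X|Y=2) = (1/356, 185/356, 85/178) → H(X|Y=2) = 1.02376
H(X|Y) = 0.277·1.21571 + 0.367·1.21918 + 0.356·1.02376 = 1.14865 bits

I(X;Y) = H(X) - H(X|Y) = 1.52899 - 1.14865 = 0.3803 bits

Cross-check via I(X;Y) = H(X) + H(Y) - H(X,Y): computing H(Y) from the column sums and H(X,Y) from the 9 cells in the same way gives H(Y) = 1.57421 bits and H(X,Y) = 2.72286 bits, so
I(X;Y) = 1.52899 + 1.57421 - 2.72286 = 0.3803 bits ✓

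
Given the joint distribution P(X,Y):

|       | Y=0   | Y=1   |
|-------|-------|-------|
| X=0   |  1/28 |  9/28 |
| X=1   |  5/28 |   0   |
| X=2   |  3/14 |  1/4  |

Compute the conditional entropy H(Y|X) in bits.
0.6298 bits

H(Y|X) = H(X,Y) - H(X)

H(X,Y) = -Σ_{x,y} P(x,y) log₂ P(x,y). Per-cell terms -P(x,y)·log₂P(x,y):
  X=0: 0.17169, 0.52632
  X=1: 0.44383, 0.00000
  X=2: 0.47623, 0.50000
  (cells with P = 0 contribute 0)
Sum of the 6 terms: H(X,Y) = 2.1181 bits

Marginal of X (row sums):
  P(X=0) = 1/28 + 9/28 = 5/14
  P(X=1) = 5/28 + 0 = 5/28
  P(X=2) = 3/14 + 1/4 = 13/28
H(X) = -[(5/14)·log₂(5/14) + (5/28)·log₂(5/28) + (13/28)·log₂(13/28)]
  = 0.53051 + 0.44383 + 0.51392 = 1.4883 bits

H(Y|X) = H(X,Y) - H(X) = 2.1181 - 1.4883 = 0.6298 bits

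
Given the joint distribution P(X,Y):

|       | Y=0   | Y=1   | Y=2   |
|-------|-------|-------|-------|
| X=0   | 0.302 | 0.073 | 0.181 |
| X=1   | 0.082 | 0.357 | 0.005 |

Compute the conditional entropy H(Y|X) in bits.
1.1173 bits

H(Y|X) = H(X,Y) - H(X)

H(X,Y) = -Σ_{x,y} P(x,y) log₂ P(x,y). Per-cell terms -P(x,y)·log₂P(x,y):
  X=0: 0.5217, 0.2756, 0.4463
  X=1: 0.2959, 0.5305, 0.0382
Sum of the 6 terms: H(X,Y) = 2.1082 bits

Marginal of X (row sums):
  P(X=0) = 0.302 + 0.073 + 0.181 = 0.556
  P(X=1) = 0.082 + 0.357 + 0.005 = 0.444
H(X) = -[0.556·log₂(0.556) + 0.444·log₂(0.444)]
  = 0.4708 + 0.5201 = 0.9909 bits

H(Y|X) = H(X,Y) - H(X) = 2.1082 - 0.9909 = 1.1173 bits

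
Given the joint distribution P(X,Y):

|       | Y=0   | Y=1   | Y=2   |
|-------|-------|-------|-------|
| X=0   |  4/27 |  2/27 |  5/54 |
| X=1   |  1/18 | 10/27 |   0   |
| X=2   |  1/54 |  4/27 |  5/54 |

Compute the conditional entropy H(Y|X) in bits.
1.0448 bits

H(Y|X) = H(X,Y) - H(X)

H(X,Y) = -Σ_{x,y} P(x,y) log₂ P(x,y). Per-cell terms -P(x,y)·log₂P(x,y):
  X=0: 0.4081, 0.2781, 0.3179
  X=1: 0.2317, 0.5307, 0.0000
  X=2: 0.1066, 0.4081, 0.3179
  (cells with P = 0 contribute 0)
Sum of the 9 terms: H(X,Y) = 2.5991 bits

Marginal of X (row sums):
  P(X=0) = 4/27 + 2/27 + 5/54 = 17/54
  P(X=1) = 1/18 + 10/27 + 0 = 23/54
  P(X=2) = 1/54 + 4/27 + 5/54 = 7/27
H(X) = -[(17/54)·log₂(17/54) + (23/54)·log₂(23/54) + (7/27)·log₂(7/27)]
  = 0.5249 + 0.5245 + 0.5049 = 1.5543 bits

H(Y|X) = H(X,Y) - H(X) = 2.5991 - 1.5543 = 1.0448 bits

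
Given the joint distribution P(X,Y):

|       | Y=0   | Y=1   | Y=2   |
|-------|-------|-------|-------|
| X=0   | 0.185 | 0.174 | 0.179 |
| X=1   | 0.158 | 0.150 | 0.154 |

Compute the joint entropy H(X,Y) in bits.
2.5804 bits

H(X,Y) = -Σ_{x,y} P(x,y) log₂ P(x,y). Per-cell terms -P(x,y)·log₂P(x,y):
  X=0: 0.4504, 0.4390, 0.4443
  X=1: 0.4206, 0.4105, 0.4156
Sum of the 6 terms: H(X,Y) = 2.5804 bits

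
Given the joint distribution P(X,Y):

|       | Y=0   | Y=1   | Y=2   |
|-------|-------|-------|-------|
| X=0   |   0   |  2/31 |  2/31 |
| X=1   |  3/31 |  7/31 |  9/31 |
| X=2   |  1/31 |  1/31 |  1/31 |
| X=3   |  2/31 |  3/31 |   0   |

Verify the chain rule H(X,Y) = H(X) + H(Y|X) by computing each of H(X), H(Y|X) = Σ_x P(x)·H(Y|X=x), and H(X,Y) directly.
H(X) = 1.5647 bits, H(Y|X) = 1.3350 bits, H(X,Y) = 2.8997 bits

Marginal of X (row sums):
  P(X=0) = 0 + 2/31 + 2/31 = 4/31
  P(X=1) = 3/31 + 7/31 + 9/31 = 19/31
  P(X=2) = 1/31 + 1/31 + 1/31 = 3/31
  P(X=3) = 2/31 + 3/31 + 0 = 5/31
H(X) = -[(4/31)·log₂(4/31) + (19/31)·log₂(19/31) + (3/31)·log₂(3/31) + (5/31)·log₂(5/31)]
  = 0.381187 + 0.432874 + 0.326055 + 0.424559 = 1.5647 bits

H(Y|X) = Σ_x P(x)·H(Y|X=x):
  X=0: P(X=0) = 4/31, P(Y|X=0) = (0, 1/2, 1/2) → H(Y|X=0) = 1.000000
  X=1: P(X=1) = 19/31, P(Y|X=1) = (3/19, 7/19, 9/19) → H(Y|X=1) = 1.461838
  X=2: P(X=2) = 3/31, P(Y|X=2) = (1/3, 1/3, 1/3) → H(Y|X=2) = 1.584963
  X=3: P(X=3) = 5/31, P(Y|X=3) = (2/5, 3/5, 0) → H(Y|X=3) = 0.970951
H(Y|X) = (4/31)·1.000000 + (19/31)·1.461838 + (3/31)·1.584963 + (5/31)·0.970951 = 1.3350 bits

H(X,Y) = -Σ_{x,y} P(x,y) log₂ P(x,y). Per-cell terms -P(x,y)·log₂P(x,y):
  X=0: 0.000000, 0.255109, 0.255109
  X=1: 0.326055, 0.484771, 0.518014
  X=2: 0.159813, 0.159813, 0.159813
  X=3: 0.255109, 0.326055, 0.000000
  (cells with P = 0 contribute 0)
Sum of the 12 terms: H(X,Y) = 2.8997 bits

Chain rule check:
  H(X) + H(Y|X) = 1.5647 + 1.3350 = 2.8997 bits
  H(X,Y) = 2.8997 bits
✓ Chain rule verified.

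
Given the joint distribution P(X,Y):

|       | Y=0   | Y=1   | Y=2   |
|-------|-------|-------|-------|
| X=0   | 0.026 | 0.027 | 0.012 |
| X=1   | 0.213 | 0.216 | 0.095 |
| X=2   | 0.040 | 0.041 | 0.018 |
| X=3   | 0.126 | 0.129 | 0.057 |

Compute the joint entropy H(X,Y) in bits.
3.1018 bits

H(X,Y) = -Σ_{x,y} P(x,y) log₂ P(x,y). Per-cell terms -P(x,y)·log₂P(x,y):
  X=0: 0.13690, 0.14069, 0.07657
  X=1: 0.47522, 0.47755, 0.32261
  X=2: 0.18575, 0.18894, 0.10433
  X=3: 0.37655, 0.38114, 0.23557
Sum of the 12 terms: H(X,Y) = 3.1018 bits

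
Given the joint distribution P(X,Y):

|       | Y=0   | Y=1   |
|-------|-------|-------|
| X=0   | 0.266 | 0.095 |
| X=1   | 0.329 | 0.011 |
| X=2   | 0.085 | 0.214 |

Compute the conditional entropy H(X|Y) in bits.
1.3040 bits

H(X|Y) = H(X,Y) - H(Y)

H(X,Y) = -Σ_{x,y} P(x,y) log₂ P(x,y). Per-cell terms -P(x,y)·log₂P(x,y):
  X=0: 0.508193, 0.322613
  X=1: 0.527664, 0.071570
  X=2: 0.302293, 0.476004
Sum of the 6 terms: H(X,Y) = 2.20834 bits

Marginal of Y (column sums):
  P(Y=0) = 0.266 + 0.329 + 0.085 = 0.680
  P(Y=1) = 0.095 + 0.011 + 0.214 = 0.320
H(Y) = -[0.680·log₂(0.680) + 0.320·log₂(0.320)]
  = 0.378347 + 0.526034 = 0.90438 bits

H(X|Y) = H(X,Y) - H(Y) = 2.20834 - 0.90438 = 1.3040 bits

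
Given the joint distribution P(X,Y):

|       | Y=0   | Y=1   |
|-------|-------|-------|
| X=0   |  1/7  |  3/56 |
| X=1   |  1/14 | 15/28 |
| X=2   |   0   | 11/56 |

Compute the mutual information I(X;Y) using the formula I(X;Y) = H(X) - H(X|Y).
0.2663 bits

I(X;Y) = H(X) - H(X|Y)

Marginal of X (row sums):
  P(X=0) = 1/7 + 3/56 = 11/56
  P(X=1) = 1/14 + 15/28 = 17/28
  P(X=2) = 0 + 11/56 = 11/56
H(X) = -[(11/56)·log₂(11/56) + (17/28)·log₂(17/28) + (11/56)·log₂(11/56)]
  = 0.4612 + 0.4371 + 0.4612 = 1.3595 bits

Marginal of Y (column sums):
  P(Y=0) = 1/7 + 1/14 + 0 = 3/14
  P(Y=1) = 3/56 + 15/28 + 11/56 = 11/14
H(X|Y) = Σ_y P(y)·H(X|Y=y):
  Y=0: P(Y=0) = 3/14, P(X|Y=0) = (2/3, 1/3, 0) → H(X|Y=0) = 0.9183
  Y=1: P(Y=1) = 11/14, P(X|Y=1) = (3/44, 15/22, 1/4) → H(X|Y=1) = 1.1409
H(X|Y) = (3/14)·0.9183 + (11/14)·1.1409 = 1.0932 bits

I(X;Y) = H(X) - H(X|Y) = 1.3595 - 1.0932 = 0.2663 bits

Cross-check via I(X;Y) = H(X) + H(Y) - H(X,Y): computing H(Y) from the column sums and H(X,Y) from the 6 cells in the same way gives H(Y) = 0.7496 bits and H(X,Y) = 1.8428 bits, so
I(X;Y) = 1.3595 + 0.7496 - 1.8428 = 0.2663 bits ✓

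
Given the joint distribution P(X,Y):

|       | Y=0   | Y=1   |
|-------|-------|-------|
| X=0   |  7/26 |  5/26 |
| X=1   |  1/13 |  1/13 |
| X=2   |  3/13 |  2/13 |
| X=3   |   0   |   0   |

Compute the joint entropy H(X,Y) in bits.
2.4400 bits

H(X,Y) = -Σ_{x,y} P(x,y) log₂ P(x,y). Per-cell terms -P(x,y)·log₂P(x,y):
  X=0: 0.5097, 0.4574
  X=1: 0.2846, 0.2846
  X=2: 0.4882, 0.4155
  X=3: 0.0000, 0.0000
  (cells with P = 0 contribute 0)
Sum of the 8 terms: H(X,Y) = 2.4400 bits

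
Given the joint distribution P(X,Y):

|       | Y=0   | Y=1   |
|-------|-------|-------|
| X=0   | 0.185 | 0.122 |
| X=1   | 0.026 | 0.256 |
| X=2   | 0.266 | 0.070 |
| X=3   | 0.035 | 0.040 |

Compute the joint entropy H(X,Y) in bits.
2.5926 bits

H(X,Y) = -Σ_{x,y} P(x,y) log₂ P(x,y). Per-cell terms -P(x,y)·log₂P(x,y):
  X=0: 0.45036, 0.37028
  X=1: 0.13690, 0.50324
  X=2: 0.50819, 0.26856
  X=3: 0.16928, 0.18575
Sum of the 8 terms: H(X,Y) = 2.5926 bits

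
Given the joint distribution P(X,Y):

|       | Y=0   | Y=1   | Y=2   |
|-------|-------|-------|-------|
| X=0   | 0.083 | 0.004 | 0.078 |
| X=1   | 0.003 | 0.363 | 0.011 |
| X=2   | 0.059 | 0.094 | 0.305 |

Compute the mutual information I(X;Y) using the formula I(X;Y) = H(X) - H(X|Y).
0.5954 bits

I(X;Y) = H(X) - H(X|Y)

Marginal of X (row sums):
  P(X=0) = 0.083 + 0.004 + 0.078 = 0.165
  P(X=1) = 0.003 + 0.363 + 0.011 = 0.377
  P(X=2) = 0.059 + 0.094 + 0.305 = 0.458
H(X) = -[0.165·log₂(0.165) + 0.377·log₂(0.377) + 0.458·log₂(0.458)]
  = 0.428911 + 0.530576 + 0.515974 = 1.47546 bits

Marginal of Y (column sums):
  P(Y=0) = 0.083 + 0.003 + 0.059 = 0.145
  P(Y=1) = 0.004 + 0.363 + 0.094 = 0.461
  P(Y=2) = 0.078 + 0.011 + 0.305 = 0.394
H(X|Y) = Σ_y P(y)·H(X|Y=y):
  Y=0: P(Y=0) = 0.145, P(X|Y=0) = (83/145, 3/145, 59/145) → H(X|Y=0) = 1.104329
  Y=1: P(Y=1) = 0.461, P(X|Y=1) = (4/461, 363/461, 94/461) → H(X|Y=1) = 0.798688
  Y=2: P(Y=2) = 0.394, P(X|Y=2) = (39/197, 11/394, 305/394) → H(X|Y=2) = 0.892666
H(X|Y) = 0.145·1.104329 + 0.461·0.798688 + 0.394·0.892666 = 0.88003 bits

I(X;Y) = H(X) - H(X|Y) = 1.47546 - 0.88003 = 0.5954 bits

Cross-check via I(X;Y) = H(X) + H(Y) - H(X,Y): computing H(Y) from the column sums and H(X,Y) from the 9 cells in the same way gives H(Y) = 1.44839 bits and H(X,Y) = 2.32843 bits, so
I(X;Y) = 1.47546 + 1.44839 - 2.32843 = 0.5954 bits ✓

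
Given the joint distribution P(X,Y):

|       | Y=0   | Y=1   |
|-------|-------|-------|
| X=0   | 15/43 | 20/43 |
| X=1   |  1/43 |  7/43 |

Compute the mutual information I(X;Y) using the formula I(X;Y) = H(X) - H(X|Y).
0.0492 bits

I(X;Y) = H(X) - H(X|Y)

Marginal of X (row sums):
  P(X=0) = 15/43 + 20/43 = 35/43
  P(X=1) = 1/43 + 7/43 = 8/43
H(X) = -[(35/43)·log₂(35/43) + (8/43)·log₂(8/43)]
  = 0.2417 + 0.4514 = 0.6931 bits

Marginal of Y (column sums):
  P(Y=0) = 15/43 + 1/43 = 16/43
  P(Y=1) = 20/43 + 7/43 = 27/43
H(X|Y) = Σ_y P(y)·H(X|Y=y):
  Y=0: P(Y=0) = 16/43, P(X|Y=0) = (15/16, 1/16) → H(X|Y=0) = 0.3373
  Y=1: P(Y=1) = 27/43, P(X|Y=1) = (20/27, 7/27) → H(X|Y=1) = 0.8256
H(X|Y) = (16/43)·0.3373 + (27/43)·0.8256 = 0.6439 bits

I(X;Y) = H(X) - H(X|Y) = 0.6931 - 0.6439 = 0.0492 bits

Cross-check via I(X;Y) = H(X) + H(Y) - H(X,Y): computing H(Y) from the column sums and H(X,Y) from the 4 cells in the same way gives H(Y) = 0.9523 bits and H(X,Y) = 1.5962 bits, so
I(X;Y) = 0.6931 + 0.9523 - 1.5962 = 0.0492 bits ✓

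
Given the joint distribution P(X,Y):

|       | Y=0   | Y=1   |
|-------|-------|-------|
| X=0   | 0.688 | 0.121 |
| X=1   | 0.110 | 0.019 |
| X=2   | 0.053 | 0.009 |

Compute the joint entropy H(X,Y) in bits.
1.4846 bits

H(X,Y) = -Σ_{x,y} P(x,y) log₂ P(x,y). Per-cell terms -P(x,y)·log₂P(x,y):
  X=0: 0.3712, 0.3687
  X=1: 0.3503, 0.1086
  X=2: 0.2246, 0.0612
Sum of the 6 terms: H(X,Y) = 1.4846 bits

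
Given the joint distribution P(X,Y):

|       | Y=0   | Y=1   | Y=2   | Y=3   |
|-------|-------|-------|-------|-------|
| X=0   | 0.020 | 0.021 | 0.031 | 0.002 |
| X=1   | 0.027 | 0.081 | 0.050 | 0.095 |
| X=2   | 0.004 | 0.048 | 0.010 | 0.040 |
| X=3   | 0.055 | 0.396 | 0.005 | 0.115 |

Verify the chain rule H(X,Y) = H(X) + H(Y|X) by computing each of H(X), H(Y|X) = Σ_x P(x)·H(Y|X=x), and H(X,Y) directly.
H(X) = 1.5772 bits, H(Y|X) = 1.4499 bits, H(X,Y) = 3.0271 bits

Marginal of X (row sums):
  P(X=0) = 0.020 + 0.021 + 0.031 + 0.002 = 0.074
  P(X=1) = 0.027 + 0.081 + 0.050 + 0.095 = 0.253
  P(X=2) = 0.004 + 0.048 + 0.010 + 0.040 = 0.102
  P(X=3) = 0.055 + 0.396 + 0.005 + 0.115 = 0.571
H(X) = -[0.074·log₂(0.074) + 0.253·log₂(0.253) + 0.102·log₂(0.102) + 0.571·log₂(0.571)]
  = 0.27797 + 0.50165 + 0.33592 + 0.46162 = 1.5772 bits

H(Y|X) = Σ_x P(x)·H(Y|X=x):
  X=0: P(X=0) = 0.074, P(Y|X=0) = (10/37, 21/74, 31/74, 1/37) → H(Y|X=0) = 1.69246
  X=1: P(X=1) = 0.253, P(Y|X=1) = (27/253, 81/253, 50/253, 95/253) → H(Y|X=1) = 1.86347
  X=2: P(X=2) = 0.102, P(Y|X=2) = (2/51, 8/17, 5/51, 20/51) → H(Y|X=2) = 1.55307
  X=3: P(X=3) = 0.571, P(Y|X=3) = (55/571, 396/571, 5/571, 115/571) → H(Y|X=3) = 1.21682
H(Y|X) = 0.074·1.69246 + 0.253·1.86347 + 0.102·1.55307 + 0.571·1.21682 = 1.4499 bits

H(X,Y) = -Σ_{x,y} P(x,y) log₂ P(x,y). Per-cell terms -P(x,y)·log₂P(x,y):
  X=0: 0.11288, 0.11704, 0.15536, 0.01793
  X=1: 0.14069, 0.29370, 0.21610, 0.32261
  X=2: 0.03186, 0.21028, 0.06644, 0.18575
  X=3: 0.23014, 0.52923, 0.03822, 0.35883
Sum of the 16 terms: H(X,Y) = 3.0271 bits

Chain rule check:
  H(X) + H(Y|X) = 1.5772 + 1.4499 = 3.0271 bits
  H(X,Y) = 3.0271 bits
✓ Chain rule verified.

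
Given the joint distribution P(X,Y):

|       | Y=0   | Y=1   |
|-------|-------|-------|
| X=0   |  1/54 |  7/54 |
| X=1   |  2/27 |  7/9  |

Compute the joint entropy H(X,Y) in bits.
1.0488 bits

H(X,Y) = -Σ_{x,y} P(x,y) log₂ P(x,y). Per-cell terms -P(x,y)·log₂P(x,y):
  X=0: 0.1066, 0.3821
  X=1: 0.2781, 0.2820
Sum of the 4 terms: H(X,Y) = 1.0488 bits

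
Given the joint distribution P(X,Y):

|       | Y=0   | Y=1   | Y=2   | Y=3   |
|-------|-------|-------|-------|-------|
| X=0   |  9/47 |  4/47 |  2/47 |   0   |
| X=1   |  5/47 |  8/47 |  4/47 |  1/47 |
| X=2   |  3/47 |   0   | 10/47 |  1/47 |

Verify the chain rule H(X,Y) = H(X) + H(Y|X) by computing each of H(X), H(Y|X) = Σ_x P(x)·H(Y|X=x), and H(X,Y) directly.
H(X) = 1.5766 bits, H(Y|X) = 1.4224 bits, H(X,Y) = 2.9990 bits

Marginal of X (row sums):
  P(X=0) = 9/47 + 4/47 + 2/47 + 0 = 15/47
  P(X=1) = 5/47 + 8/47 + 4/47 + 1/47 = 18/47
  P(X=2) = 3/47 + 0 + 10/47 + 1/47 = 14/47
H(X) = -[(15/47)·log₂(15/47) + (18/47)·log₂(18/47) + (14/47)·log₂(14/47)]
  = 0.52586 + 0.53030 + 0.52045 = 1.5766 bits

H(Y|X) = Σ_x P(x)·H(Y|X=x):
  X=0: P(X=0) = 15/47, P(Y|X=0) = (3/5, 4/15, 2/15, 0) → H(Y|X=0) = 1.33827
  X=1: P(X=1) = 18/47, P(Y|X=1) = (5/18, 4/9, 2/9, 1/18) → H(Y|X=1) = 1.74717
  X=2: P(X=2) = 14/47, P(Y|X=2) = (3/14, 0, 5/7, 1/14) → H(Y|X=2) = 1.09491
H(Y|X) = (15/47)·1.33827 + (18/47)·1.74717 + (14/47)·1.09491 = 1.4224 bits

H(X,Y) = -Σ_{x,y} P(x,y) log₂ P(x,y). Per-cell terms -P(x,y)·log₂P(x,y):
  X=0: 0.45664, 0.30252, 0.19381, 0.00000
  X=1: 0.34390, 0.43482, 0.30252, 0.11818
  X=2: 0.25338, 0.00000, 0.47503, 0.11818
  (cells with P = 0 contribute 0)
Sum of the 12 terms: H(X,Y) = 2.9990 bits

Chain rule check:
  H(X) + H(Y|X) = 1.5766 + 1.4224 = 2.9990 bits
  H(X,Y) = 2.9990 bits
✓ Chain rule verified.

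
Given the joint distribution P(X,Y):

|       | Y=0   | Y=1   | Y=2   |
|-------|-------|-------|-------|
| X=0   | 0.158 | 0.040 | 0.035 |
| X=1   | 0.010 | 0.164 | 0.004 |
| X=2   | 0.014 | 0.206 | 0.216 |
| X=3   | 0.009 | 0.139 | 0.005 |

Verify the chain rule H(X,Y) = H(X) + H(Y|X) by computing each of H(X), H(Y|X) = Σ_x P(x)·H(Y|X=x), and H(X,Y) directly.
H(X) = 1.8694 bits, H(Y|X) = 0.9606 bits, H(X,Y) = 2.8301 bits

Marginal of X (row sums):
  P(X=0) = 0.158 + 0.040 + 0.035 = 0.233
  P(X=1) = 0.010 + 0.164 + 0.004 = 0.178
  P(X=2) = 0.014 + 0.206 + 0.216 = 0.436
  P(X=3) = 0.009 + 0.139 + 0.005 = 0.153
H(X) = -[0.233·log₂(0.233) + 0.178·log₂(0.178) + 0.436·log₂(0.436) + 0.153·log₂(0.153)]
  = 0.48967 + 0.44323 + 0.52215 + 0.41438 = 1.8694 bits

H(Y|X) = Σ_x P(x)·H(Y|X=x):
  X=0: P(X=0) = 0.233, P(Y|X=0) = (158/233, 40/233, 35/233) → H(Y|X=0) = 1.22728
  X=1: P(X=1) = 0.178, P(Y|X=1) = (5/89, 82/89, 2/89) → H(Y|X=1) = 0.46530
  X=2: P(X=2) = 0.436, P(Y|X=2) = (7/218, 103/218, 54/109) → H(Y|X=2) = 1.17236
  X=3: P(X=3) = 0.153, P(Y|X=3) = (1/17, 139/153, 5/153) → H(Y|X=3) = 0.52751
H(Y|X) = 0.233·1.22728 + 0.178·0.46530 + 0.436·1.17236 + 0.153·0.52751 = 0.9606 bits

H(X,Y) = -Σ_{x,y} P(x,y) log₂ P(x,y). Per-cell terms -P(x,y)·log₂P(x,y):
  X=0: 0.42060, 0.18575, 0.16928
  X=1: 0.06644, 0.42775, 0.03186
  X=2: 0.08622, 0.46953, 0.47755
  X=3: 0.06116, 0.39571, 0.03822
Sum of the 12 terms: H(X,Y) = 2.8301 bits

Chain rule check:
  H(X) + H(Y|X) = 1.8694 + 0.9606 = 2.8300 bits
  H(X,Y) = 2.8301 bits
✓ Chain rule verified (Δ = 0.0001 is 4-dp rounding noise: each of the three values was rounded independently).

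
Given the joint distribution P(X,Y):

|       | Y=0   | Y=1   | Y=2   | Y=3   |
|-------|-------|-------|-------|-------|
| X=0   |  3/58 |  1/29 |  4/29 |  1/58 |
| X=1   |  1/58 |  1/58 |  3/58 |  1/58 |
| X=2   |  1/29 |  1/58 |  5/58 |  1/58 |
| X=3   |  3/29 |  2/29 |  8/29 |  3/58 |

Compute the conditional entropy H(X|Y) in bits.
1.7439 bits

H(X|Y) = H(X,Y) - H(Y)

H(X,Y) = -Σ_{x,y} P(x,y) log₂ P(x,y). Per-cell terms -P(x,y)·log₂P(x,y):
  X=0: 0.22102, 0.16752, 0.39420, 0.10100
  X=1: 0.10100, 0.10100, 0.22102, 0.10100
  X=2: 0.16752, 0.10100, 0.30483, 0.10100
  X=3: 0.33859, 0.26607, 0.51255, 0.22102
Sum of the 16 terms: H(X,Y) = 3.4203 bits

Marginal of Y (column sums):
  P(Y=0) = 3/58 + 1/58 + 1/29 + 3/29 = 6/29
  P(Y=1) = 1/29 + 1/58 + 1/58 + 2/29 = 4/29
  P(Y=2) = 4/29 + 3/58 + 5/58 + 8/29 = 16/29
  P(Y=3) = 1/58 + 1/58 + 1/58 + 3/58 = 3/29
H(Y) = -[(6/29)·log₂(6/29) + (4/29)·log₂(4/29) + (16/29)·log₂(16/29) + (3/29)·log₂(3/29)]
  = 0.47028 + 0.39420 + 0.47337 + 0.33859 = 1.6764 bits

H(X|Y) = H(X,Y) - H(Y) = 3.4203 - 1.6764 = 1.7439 bits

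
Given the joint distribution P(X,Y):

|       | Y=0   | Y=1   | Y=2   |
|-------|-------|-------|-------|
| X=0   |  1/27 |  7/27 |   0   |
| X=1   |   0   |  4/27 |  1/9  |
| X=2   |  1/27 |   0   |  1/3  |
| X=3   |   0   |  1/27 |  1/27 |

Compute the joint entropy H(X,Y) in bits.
2.4980 bits

H(X,Y) = -Σ_{x,y} P(x,y) log₂ P(x,y). Per-cell terms -P(x,y)·log₂P(x,y):
  X=0: 0.17611, 0.50492, 0.00000
  X=1: 0.00000, 0.40813, 0.35221
  X=2: 0.17611, 0.00000, 0.52832
  X=3: 0.00000, 0.17611, 0.17611
  (cells with P = 0 contribute 0)
Sum of the 12 terms: H(X,Y) = 2.4980 bits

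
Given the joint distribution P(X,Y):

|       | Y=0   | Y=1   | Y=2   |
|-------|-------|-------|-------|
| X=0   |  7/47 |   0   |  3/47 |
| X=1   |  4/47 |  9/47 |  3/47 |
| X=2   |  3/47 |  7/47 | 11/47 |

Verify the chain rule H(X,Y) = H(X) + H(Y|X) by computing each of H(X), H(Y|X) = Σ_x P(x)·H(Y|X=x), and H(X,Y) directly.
H(X) = 1.5236 bits, H(Y|X) = 1.3044 bits, H(X,Y) = 2.8280 bits

Marginal of X (row sums):
  P(X=0) = 7/47 + 0 + 3/47 = 10/47
  P(X=1) = 4/47 + 9/47 + 3/47 = 16/47
  P(X=2) = 3/47 + 7/47 + 11/47 = 21/47
H(X) = -[(10/47)·log₂(10/47) + (16/47)·log₂(16/47) + (21/47)·log₂(21/47)]
  = 0.47503 + 0.52922 + 0.51931 = 1.5236 bits

H(Y|X) = Σ_x P(x)·H(Y|X=x):
  X=0: P(X=0) = 10/47, P(Y|X=0) = (7/10, 0, 3/10) → H(Y|X=0) = 0.88129
  X=1: P(X=1) = 16/47, P(Y|X=1) = (1/4, 9/16, 3/16) → H(Y|X=1) = 1.41974
  X=2: P(X=2) = 21/47, P(Y|X=2) = (1/7, 1/3, 11/21) → H(Y|X=2) = 1.41803
H(Y|X) = (10/47)·0.88129 + (16/47)·1.41974 + (21/47)·1.41803 = 1.3044 bits

H(X,Y) = -Σ_{x,y} P(x,y) log₂ P(x,y). Per-cell terms -P(x,y)·log₂P(x,y):
  X=0: 0.40916, 0.00000, 0.25338
  X=1: 0.30252, 0.45664, 0.25338
  X=2: 0.25338, 0.40916, 0.49036
  (cells with P = 0 contribute 0)
Sum of the 9 terms: H(X,Y) = 2.8280 bits

Chain rule check:
  H(X) + H(Y|X) = 1.5236 + 1.3044 = 2.8280 bits
  H(X,Y) = 2.8280 bits
✓ Chain rule verified.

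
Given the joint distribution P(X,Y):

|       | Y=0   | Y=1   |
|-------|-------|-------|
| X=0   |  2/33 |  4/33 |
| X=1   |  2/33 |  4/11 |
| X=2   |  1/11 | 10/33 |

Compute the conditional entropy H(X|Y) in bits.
1.4809 bits

H(X|Y) = H(X,Y) - H(Y)

H(X,Y) = -Σ_{x,y} P(x,y) log₂ P(x,y). Per-cell terms -P(x,y)·log₂P(x,y):
  X=0: 0.2451, 0.3690
  X=1: 0.2451, 0.5307
  X=2: 0.3145, 0.5220
Sum of the 6 terms: H(X,Y) = 2.2264 bits

Marginal of Y (column sums):
  P(Y=0) = 2/33 + 2/33 + 1/11 = 7/33
  P(Y=1) = 4/33 + 4/11 + 10/33 = 26/33
H(Y) = -[(7/33)·log₂(7/33) + (26/33)·log₂(26/33)]
  = 0.4745 + 0.2710 = 0.7455 bits

H(X|Y) = H(X,Y) - H(Y) = 2.2264 - 0.7455 = 1.4809 bits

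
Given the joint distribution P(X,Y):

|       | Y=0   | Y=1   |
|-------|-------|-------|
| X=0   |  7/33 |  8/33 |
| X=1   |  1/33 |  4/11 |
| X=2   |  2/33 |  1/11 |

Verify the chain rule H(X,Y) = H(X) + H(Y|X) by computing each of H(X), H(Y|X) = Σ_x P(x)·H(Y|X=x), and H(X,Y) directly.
H(X) = 1.4590 bits, H(Y|X) = 0.7543 bits, H(X,Y) = 2.2133 bits

Marginal of X (row sums):
  P(X=0) = 7/33 + 8/33 = 5/11
  P(X=1) = 1/33 + 4/11 = 13/33
  P(X=2) = 2/33 + 1/11 = 5/33
H(X) = -[(5/11)·log₂(5/11) + (13/33)·log₂(13/33) + (5/33)·log₂(5/33)]
  = 0.51705 + 0.52944 + 0.41249 = 1.4590 bits

H(Y|X) = Σ_x P(x)·H(Y|X=x):
  X=0: P(X=0) = 5/11, P(Y|X=0) = (7/15, 8/15) → H(Y|X=0) = 0.99679
  X=1: P(X=1) = 13/33, P(Y|X=1) = (1/13, 12/13) → H(Y|X=1) = 0.39124
  X=2: P(X=2) = 5/33, P(Y|X=2) = (2/5, 3/5) → H(Y|X=2) = 0.97095
H(Y|X) = (5/11)·0.99679 + (13/33)·0.39124 + (5/33)·0.97095 = 0.7543 bits

H(X,Y) = -Σ_{x,y} P(x,y) log₂ P(x,y). Per-cell terms -P(x,y)·log₂P(x,y):
  X=0: 0.47452, 0.49561
  X=1: 0.15286, 0.53070
  X=2: 0.24511, 0.31449
Sum of the 6 terms: H(X,Y) = 2.2133 bits

Chain rule check:
  H(X) + H(Y|X) = 1.4590 + 0.7543 = 2.2133 bits
  H(X,Y) = 2.2133 bits
✓ Chain rule verified.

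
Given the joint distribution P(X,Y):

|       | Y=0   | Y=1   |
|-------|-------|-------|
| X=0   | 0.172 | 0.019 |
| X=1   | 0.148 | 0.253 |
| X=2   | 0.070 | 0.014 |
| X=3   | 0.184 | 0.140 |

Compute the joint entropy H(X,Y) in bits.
2.6563 bits

H(X,Y) = -Σ_{x,y} P(x,y) log₂ P(x,y). Per-cell terms -P(x,y)·log₂P(x,y):
  X=0: 0.43680, 0.10864
  X=1: 0.40794, 0.50165
  X=2: 0.26856, 0.08622
  X=3: 0.44937, 0.39711
Sum of the 8 terms: H(X,Y) = 2.6563 bits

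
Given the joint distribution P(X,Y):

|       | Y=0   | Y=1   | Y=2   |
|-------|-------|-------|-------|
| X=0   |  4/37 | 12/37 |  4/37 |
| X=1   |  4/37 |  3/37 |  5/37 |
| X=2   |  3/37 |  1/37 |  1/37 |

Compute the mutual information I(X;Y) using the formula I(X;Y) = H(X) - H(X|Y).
0.1229 bits

I(X;Y) = H(X) - H(X|Y)

Marginal of X (row sums):
  P(X=0) = 4/37 + 12/37 + 4/37 = 20/37
  P(X=1) = 4/37 + 3/37 + 5/37 = 12/37
  P(X=2) = 3/37 + 1/37 + 1/37 = 5/37
H(X) = -[(20/37)·log₂(20/37) + (12/37)·log₂(12/37) + (5/37)·log₂(5/37)]
  = 0.4797 + 0.5269 + 0.3902 = 1.3968 bits

Marginal of Y (column sums):
  P(Y=0) = 4/37 + 4/37 + 3/37 = 11/37
  P(Y=1) = 12/37 + 3/37 + 1/37 = 16/37
  P(Y=2) = 4/37 + 5/37 + 1/37 = 10/37
H(X|Y) = Σ_y P(y)·H(X|Y=y):
  Y=0: P(Y=0) = 11/37, P(X|Y=0) = (4/11, 4/11, 3/11) → H(X|Y=0) = 1.5726
  Y=1: P(Y=1) = 16/37, P(X|Y=1) = (3/4, 3/16, 1/16) → H(X|Y=1) = 1.0141
  Y=2: P(Y=2) = 10/37, P(X|Y=2) = (2/5, 1/2, 1/10) → H(X|Y=2) = 1.3610
H(X|Y) = (11/37)·1.5726 + (16/37)·1.0141 + (10/37)·1.3610 = 1.2739 bits

I(X;Y) = H(X) - H(X|Y) = 1.3968 - 1.2739 = 0.1229 bits

Cross-check via I(X;Y) = H(X) + H(Y) - H(X,Y): computing H(Y) from the column sums and H(X,Y) from the 9 cells in the same way gives H(Y) = 1.5534 bits and H(X,Y) = 2.8273 bits, so
I(X;Y) = 1.3968 + 1.5534 - 2.8273 = 0.1229 bits ✓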